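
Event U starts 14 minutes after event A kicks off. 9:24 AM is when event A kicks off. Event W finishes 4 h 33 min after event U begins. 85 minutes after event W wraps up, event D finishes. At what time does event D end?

3:36 PM

Event U starts at 9:24 AM + 14 min = 9:38 AM.
Event W ends at 9:38 AM + 273 min = 2:11 PM.
Event D ends at 2:11 PM + 85 min = 3:36 PM.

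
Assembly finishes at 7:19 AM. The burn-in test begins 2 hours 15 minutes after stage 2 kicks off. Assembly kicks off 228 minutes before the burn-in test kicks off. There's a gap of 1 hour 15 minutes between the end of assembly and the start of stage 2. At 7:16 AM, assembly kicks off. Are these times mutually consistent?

Stage 2 starts at 7:19 AM + 75 min = 8:34 AM.
The burn-in test starts at 8:34 AM + 135 min = 10:49 AM.
Assembly starts at 10:49 AM − 228 min = 7:01 AM.
But assembly is also said to start at 7:16 AM — a 15-minute conflict.

No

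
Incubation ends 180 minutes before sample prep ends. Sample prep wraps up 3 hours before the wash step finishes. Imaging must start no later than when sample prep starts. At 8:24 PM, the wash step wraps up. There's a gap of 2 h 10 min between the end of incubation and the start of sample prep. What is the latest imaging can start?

Sample prep ends at 8:24 PM − 180 min = 5:24 PM.
Incubation ends at 5:24 PM − 180 min = 2:24 PM.
Sample prep starts at 2:24 PM + 130 min = 4:34 PM.
Imaging is bounded by sample prep, so the latest it can start is 4:34 PM.

4:34 PM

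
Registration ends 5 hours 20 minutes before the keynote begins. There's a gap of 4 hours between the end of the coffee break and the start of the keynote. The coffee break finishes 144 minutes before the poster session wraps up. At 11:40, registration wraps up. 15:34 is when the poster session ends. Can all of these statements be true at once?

The coffee break ends at 15:34 − 144 min = 13:10.
The keynote starts at 13:10 + 240 min = 17:10.
Registration ends at 17:10 − 320 min = 11:50.
But registration is also said to end at 11:40 — a 10-minute conflict.

No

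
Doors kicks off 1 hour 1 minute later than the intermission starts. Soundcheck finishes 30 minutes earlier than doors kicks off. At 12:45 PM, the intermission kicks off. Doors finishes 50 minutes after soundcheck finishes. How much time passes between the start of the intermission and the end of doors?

81 minutes

Doors starts at 12:45 PM + 61 min = 1:46 PM.
Soundcheck ends at 1:46 PM − 30 min = 1:16 PM.
Doors ends at 1:16 PM + 50 min = 2:06 PM.
From 12:45 PM to 2:06 PM is 81 minutes.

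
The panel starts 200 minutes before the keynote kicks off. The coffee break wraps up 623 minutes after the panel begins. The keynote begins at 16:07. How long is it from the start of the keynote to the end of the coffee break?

7 hours 3 minutes

The panel starts at 16:07 − 200 min = 12:47.
The coffee break ends at 12:47 + 623 min = 23:10.
From 16:07 to 23:10 is 7 hours 3 minutes.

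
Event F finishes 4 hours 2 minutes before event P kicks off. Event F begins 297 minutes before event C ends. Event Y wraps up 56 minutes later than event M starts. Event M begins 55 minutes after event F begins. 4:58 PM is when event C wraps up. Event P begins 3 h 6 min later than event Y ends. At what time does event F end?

Event F starts at 4:58 PM − 297 min = 12:01 PM.
Event M starts at 12:01 PM + 55 min = 12:56 PM.
Event Y ends at 12:56 PM + 56 min = 1:52 PM.
Event P starts at 1:52 PM + 186 min = 4:58 PM.
Event F ends at 4:58 PM − 242 min = 12:56 PM.

12:56 PM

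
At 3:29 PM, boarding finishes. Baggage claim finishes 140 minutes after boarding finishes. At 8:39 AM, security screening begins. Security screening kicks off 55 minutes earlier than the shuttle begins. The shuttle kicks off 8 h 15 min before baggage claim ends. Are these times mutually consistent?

Baggage claim ends at 3:29 PM + 140 min = 5:49 PM.
The shuttle starts at 5:49 PM − 495 min = 9:34 AM.
Security screening starts at 9:34 AM − 55 min = 8:39 AM.
That matches the stated 8:39 AM, so the schedule is consistent.

Yes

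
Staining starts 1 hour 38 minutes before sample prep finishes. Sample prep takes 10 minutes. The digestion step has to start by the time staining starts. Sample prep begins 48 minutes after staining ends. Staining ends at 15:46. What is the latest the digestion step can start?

15:06

Sample prep starts at 15:46 + 48 min = 16:34.
Sample prep ends at 16:34 + 10 min = 16:44.
Staining starts at 16:44 − 98 min = 15:06.
The digestion step is bounded by staining, so the latest it can start is 15:06.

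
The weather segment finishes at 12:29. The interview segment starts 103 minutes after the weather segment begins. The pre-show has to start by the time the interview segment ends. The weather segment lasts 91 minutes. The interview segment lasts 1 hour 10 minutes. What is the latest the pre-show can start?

The weather segment starts at 12:29 − 91 min = 10:58.
The interview segment starts at 10:58 + 103 min = 12:41.
The interview segment ends at 12:41 + 70 min = 13:51.
The pre-show is bounded by the interview segment, so the latest it can start is 13:51.

13:51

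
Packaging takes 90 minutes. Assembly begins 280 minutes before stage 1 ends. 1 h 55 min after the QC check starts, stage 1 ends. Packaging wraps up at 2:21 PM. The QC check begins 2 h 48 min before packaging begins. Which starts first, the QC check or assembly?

assembly

Packaging starts at 2:21 PM − 90 min = 12:51 PM.
The QC check starts at 12:51 PM − 168 min = 10:03 AM.
Stage 1 ends at 10:03 AM + 115 min = 11:58 AM.
Assembly starts at 11:58 AM − 280 min = 7:18 AM.
The QC check starts at 10:03 AM and assembly starts at 7:18 AM, so assembly is first.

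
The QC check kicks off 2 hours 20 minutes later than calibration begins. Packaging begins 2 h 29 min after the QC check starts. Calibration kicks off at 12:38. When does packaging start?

The QC check starts at 12:38 + 140 min = 14:58.
Packaging starts at 14:58 + 149 min = 17:27.

17:27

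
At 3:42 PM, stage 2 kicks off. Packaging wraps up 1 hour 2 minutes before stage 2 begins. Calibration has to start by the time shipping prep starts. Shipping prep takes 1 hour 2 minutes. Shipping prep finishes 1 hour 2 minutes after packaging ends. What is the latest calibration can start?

2:40 PM

Packaging ends at 3:42 PM − 62 min = 2:40 PM.
Shipping prep ends at 2:40 PM + 62 min = 3:42 PM.
Shipping prep starts at 3:42 PM − 62 min = 2:40 PM.
Calibration is bounded by shipping prep, so the latest it can start is 2:40 PM.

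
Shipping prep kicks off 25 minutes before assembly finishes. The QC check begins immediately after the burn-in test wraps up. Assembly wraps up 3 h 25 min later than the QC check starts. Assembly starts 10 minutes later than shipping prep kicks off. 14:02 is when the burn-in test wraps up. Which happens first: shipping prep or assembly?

shipping prep

The QC check starts at 14:02.
Assembly ends at 14:02 + 205 min = 17:27.
Shipping prep starts at 17:27 − 25 min = 17:02.
Assembly starts at 17:02 + 10 min = 17:12.
Shipping prep starts at 17:02 and assembly starts at 17:12, so shipping prep is first.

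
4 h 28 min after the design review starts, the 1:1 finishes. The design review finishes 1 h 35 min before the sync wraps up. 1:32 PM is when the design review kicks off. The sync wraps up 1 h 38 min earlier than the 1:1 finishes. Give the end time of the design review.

The 1:1 ends at 1:32 PM + 268 min = 6:00 PM.
The sync ends at 6:00 PM − 98 min = 4:22 PM.
The design review ends at 4:22 PM − 95 min = 2:47 PM.

2:47 PM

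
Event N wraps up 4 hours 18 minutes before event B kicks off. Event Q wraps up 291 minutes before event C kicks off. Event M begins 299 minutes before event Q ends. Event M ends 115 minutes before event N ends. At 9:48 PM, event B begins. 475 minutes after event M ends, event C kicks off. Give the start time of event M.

Event N ends at 9:48 PM − 258 min = 5:30 PM.
Event M ends at 5:30 PM − 115 min = 3:35 PM.
Event C starts at 3:35 PM + 475 min = 11:30 PM.
Event Q ends at 11:30 PM − 291 min = 6:39 PM.
Event M starts at 6:39 PM − 299 min = 1:40 PM.

1:40 PM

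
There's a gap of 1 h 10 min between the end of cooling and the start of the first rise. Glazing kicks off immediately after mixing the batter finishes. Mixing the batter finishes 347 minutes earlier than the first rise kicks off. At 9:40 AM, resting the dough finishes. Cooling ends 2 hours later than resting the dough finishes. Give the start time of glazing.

7:03 AM

Cooling ends at 9:40 AM + 120 min = 11:40 AM.
The first rise starts at 11:40 AM + 70 min = 12:50 PM.
Mixing the batter ends at 12:50 PM − 347 min = 7:03 AM.
So glazing starts at 7:03 AM.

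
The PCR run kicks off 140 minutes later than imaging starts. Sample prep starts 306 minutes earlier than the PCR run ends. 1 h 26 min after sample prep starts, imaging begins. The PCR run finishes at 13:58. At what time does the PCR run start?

Sample prep starts at 13:58 − 306 min = 08:52.
Imaging starts at 08:52 + 86 min = 10:18.
The PCR run starts at 10:18 + 140 min = 12:38.

12:38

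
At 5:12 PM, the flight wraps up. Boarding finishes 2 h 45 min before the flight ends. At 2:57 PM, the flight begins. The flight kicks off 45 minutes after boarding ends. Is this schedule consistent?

No

Boarding ends at 5:12 PM − 165 min = 2:27 PM.
The flight starts at 2:27 PM + 45 min = 3:12 PM.
But the flight is also said to start at 2:57 PM — a 15-minute conflict.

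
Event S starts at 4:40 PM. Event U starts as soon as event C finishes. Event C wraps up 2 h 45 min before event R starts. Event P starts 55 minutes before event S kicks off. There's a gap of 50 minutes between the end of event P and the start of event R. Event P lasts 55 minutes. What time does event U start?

Event P starts at 4:40 PM − 55 min = 3:45 PM.
Event P ends at 3:45 PM + 55 min = 4:40 PM.
Event R starts at 4:40 PM + 50 min = 5:30 PM.
Event C ends at 5:30 PM − 165 min = 2:45 PM.
So event U starts at 2:45 PM.

2:45 PM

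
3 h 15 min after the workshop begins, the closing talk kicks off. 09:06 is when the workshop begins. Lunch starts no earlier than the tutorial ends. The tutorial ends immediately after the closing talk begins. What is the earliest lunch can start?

The closing talk starts at 09:06 + 195 min = 12:21.
So the tutorial ends at 12:21.
Lunch is bounded by the tutorial, so the earliest it can start is 12:21.

12:21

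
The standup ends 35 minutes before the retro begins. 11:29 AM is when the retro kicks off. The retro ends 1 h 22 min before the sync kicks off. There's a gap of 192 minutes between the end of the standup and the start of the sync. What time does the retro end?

The standup ends at 11:29 AM − 35 min = 10:54 AM.
The sync starts at 10:54 AM + 192 min = 2:06 PM.
The retro ends at 2:06 PM − 82 min = 12:44 PM.

12:44 PM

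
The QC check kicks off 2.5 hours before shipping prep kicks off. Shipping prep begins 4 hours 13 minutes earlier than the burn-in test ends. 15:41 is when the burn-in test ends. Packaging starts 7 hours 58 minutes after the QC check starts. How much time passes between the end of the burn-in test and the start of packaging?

Shipping prep starts at 15:41 − 253 min = 11:28.
The QC check starts at 11:28 − 150 min = 08:58.
Packaging starts at 08:58 + 478 min = 16:56.
From 15:41 to 16:56 is 1 hour 15 minutes.

1 hour 15 minutes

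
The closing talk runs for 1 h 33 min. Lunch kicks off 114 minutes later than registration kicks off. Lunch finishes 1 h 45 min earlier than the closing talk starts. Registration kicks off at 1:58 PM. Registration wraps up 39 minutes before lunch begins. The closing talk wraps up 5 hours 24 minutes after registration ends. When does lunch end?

Lunch starts at 1:58 PM + 114 min = 3:52 PM.
Registration ends at 3:52 PM − 39 min = 3:13 PM.
The closing talk ends at 3:13 PM + 324 min = 8:37 PM.
The closing talk starts at 8:37 PM − 93 min = 7:04 PM.
Lunch ends at 7:04 PM − 105 min = 5:19 PM.

5:19 PM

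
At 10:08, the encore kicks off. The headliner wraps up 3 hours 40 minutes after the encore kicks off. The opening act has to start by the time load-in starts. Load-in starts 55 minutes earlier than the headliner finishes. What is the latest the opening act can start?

The headliner ends at 10:08 + 220 min = 13:48.
Load-in starts at 13:48 − 55 min = 12:53.
The opening act is bounded by load-in, so the latest it can start is 12:53.

12:53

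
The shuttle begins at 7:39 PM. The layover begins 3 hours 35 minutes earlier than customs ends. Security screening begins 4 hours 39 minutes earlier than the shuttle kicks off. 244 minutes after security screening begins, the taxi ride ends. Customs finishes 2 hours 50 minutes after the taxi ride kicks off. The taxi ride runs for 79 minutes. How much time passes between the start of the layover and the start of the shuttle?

2 hours 39 minutes

Security screening starts at 7:39 PM − 279 min = 3:00 PM.
The taxi ride ends at 3:00 PM + 244 min = 7:04 PM.
The taxi ride starts at 7:04 PM − 79 min = 5:45 PM.
Customs ends at 5:45 PM + 170 min = 8:35 PM.
The layover starts at 8:35 PM − 215 min = 5:00 PM.
From 5:00 PM to 7:39 PM is 2 hours 39 minutes.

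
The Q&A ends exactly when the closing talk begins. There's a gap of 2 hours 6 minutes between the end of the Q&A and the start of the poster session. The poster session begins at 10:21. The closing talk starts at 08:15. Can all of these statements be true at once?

The Q&A ends at 08:15.
The poster session starts at 08:15 + 126 min = 10:21.
That matches the stated 10:21, so the schedule is consistent.

Yes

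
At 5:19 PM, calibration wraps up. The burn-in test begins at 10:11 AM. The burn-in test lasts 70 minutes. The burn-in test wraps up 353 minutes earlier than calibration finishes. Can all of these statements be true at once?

No

The burn-in test ends at 5:19 PM − 353 min = 11:26 AM.
The burn-in test starts at 11:26 AM − 70 min = 10:16 AM.
But the burn-in test is also said to start at 10:11 AM — a 5-minute conflict.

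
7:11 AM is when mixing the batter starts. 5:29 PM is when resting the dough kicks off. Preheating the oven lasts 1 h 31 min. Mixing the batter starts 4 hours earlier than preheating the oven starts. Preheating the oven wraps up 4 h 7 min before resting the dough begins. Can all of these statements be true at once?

Preheating the oven ends at 5:29 PM − 247 min = 1:22 PM.
Preheating the oven starts at 1:22 PM − 91 min = 11:51 AM.
Mixing the batter starts at 11:51 AM − 240 min = 7:51 AM.
But mixing the batter is also said to start at 7:11 AM — a 40-minute conflict.

No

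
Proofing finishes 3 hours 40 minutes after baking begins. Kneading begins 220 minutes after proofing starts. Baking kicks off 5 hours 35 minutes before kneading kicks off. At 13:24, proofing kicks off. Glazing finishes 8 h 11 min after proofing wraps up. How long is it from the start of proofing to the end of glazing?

9 h 56 min

Kneading starts at 13:24 + 220 min = 17:04.
Baking starts at 17:04 − 335 min = 11:29.
Proofing ends at 11:29 + 220 min = 15:09.
Glazing ends at 15:09 + 491 min = 23:20.
From 13:24 to 23:20 is 9 h 56 min.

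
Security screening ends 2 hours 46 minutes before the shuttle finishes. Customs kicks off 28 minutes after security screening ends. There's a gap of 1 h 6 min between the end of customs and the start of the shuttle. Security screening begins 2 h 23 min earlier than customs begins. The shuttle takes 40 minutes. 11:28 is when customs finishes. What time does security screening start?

08:33

The shuttle starts at 11:28 + 66 min = 12:34.
The shuttle ends at 12:34 + 40 min = 13:14.
Security screening ends at 13:14 − 166 min = 10:28.
Customs starts at 10:28 + 28 min = 10:56.
Security screening starts at 10:56 − 143 min = 08:33.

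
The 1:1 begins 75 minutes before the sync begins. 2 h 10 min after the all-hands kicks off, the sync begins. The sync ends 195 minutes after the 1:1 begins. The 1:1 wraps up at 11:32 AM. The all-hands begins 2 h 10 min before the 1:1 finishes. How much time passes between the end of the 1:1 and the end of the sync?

2 hours

The all-hands starts at 11:32 AM − 130 min = 9:22 AM.
The sync starts at 9:22 AM + 130 min = 11:32 AM.
The 1:1 starts at 11:32 AM − 75 min = 10:17 AM.
The sync ends at 10:17 AM + 195 min = 1:32 PM.
From 11:32 AM to 1:32 PM is 2 hours.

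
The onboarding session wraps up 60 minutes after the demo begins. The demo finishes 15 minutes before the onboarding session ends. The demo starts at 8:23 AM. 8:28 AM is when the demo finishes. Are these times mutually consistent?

No

The onboarding session ends at 8:23 AM + 60 min = 9:23 AM.
The demo ends at 9:23 AM − 15 min = 9:08 AM.
But the demo is also said to end at 8:28 AM — a 40-minute conflict.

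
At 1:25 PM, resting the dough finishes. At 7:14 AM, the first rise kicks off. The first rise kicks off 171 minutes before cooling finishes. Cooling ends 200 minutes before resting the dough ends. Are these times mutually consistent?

Cooling ends at 1:25 PM − 200 min = 10:05 AM.
The first rise starts at 10:05 AM − 171 min = 7:14 AM.
That matches the stated 7:14 AM, so the schedule is consistent.

Yes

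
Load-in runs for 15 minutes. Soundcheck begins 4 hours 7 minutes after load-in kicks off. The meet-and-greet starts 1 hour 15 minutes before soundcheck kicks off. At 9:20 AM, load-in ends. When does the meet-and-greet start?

11:57 AM

Load-in starts at 9:20 AM − 15 min = 9:05 AM.
Soundcheck starts at 9:05 AM + 247 min = 1:12 PM.
The meet-and-greet starts at 1:12 PM − 75 min = 11:57 AM.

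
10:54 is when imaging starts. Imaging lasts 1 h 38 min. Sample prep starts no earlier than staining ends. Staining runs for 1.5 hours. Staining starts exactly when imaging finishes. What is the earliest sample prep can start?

14:02

Imaging ends at 10:54 + 98 min = 12:32.
So staining starts at 12:32.
Staining ends at 12:32 + 90 min = 14:02.
Sample prep is bounded by staining, so the earliest it can start is 14:02.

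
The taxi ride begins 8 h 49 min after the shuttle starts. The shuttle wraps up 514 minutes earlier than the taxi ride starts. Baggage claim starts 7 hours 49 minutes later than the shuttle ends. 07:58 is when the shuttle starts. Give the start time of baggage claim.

The taxi ride starts at 07:58 + 529 min = 16:47.
The shuttle ends at 16:47 − 514 min = 08:13.
Baggage claim starts at 08:13 + 469 min = 16:02.

16:02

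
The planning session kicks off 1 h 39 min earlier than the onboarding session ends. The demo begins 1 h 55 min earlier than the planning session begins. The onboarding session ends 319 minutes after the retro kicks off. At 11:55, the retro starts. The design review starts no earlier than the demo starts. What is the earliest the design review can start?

The onboarding session ends at 11:55 + 319 min = 17:14.
The planning session starts at 17:14 − 99 min = 15:35.
The demo starts at 15:35 − 115 min = 13:40.
The design review is bounded by the demo, so the earliest it can start is 13:40.

13:40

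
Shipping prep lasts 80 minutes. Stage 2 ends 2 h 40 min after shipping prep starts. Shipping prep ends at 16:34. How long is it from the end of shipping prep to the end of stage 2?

Shipping prep starts at 16:34 − 80 min = 15:14.
Stage 2 ends at 15:14 + 160 min = 17:54.
From 16:34 to 17:54 is 1 h 20 min.

1 h 20 min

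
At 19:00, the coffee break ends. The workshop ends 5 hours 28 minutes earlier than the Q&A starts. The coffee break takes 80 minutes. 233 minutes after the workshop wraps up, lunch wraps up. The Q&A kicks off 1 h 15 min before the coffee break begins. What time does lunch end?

14:50

The coffee break starts at 19:00 − 80 min = 17:40.
The Q&A starts at 17:40 − 75 min = 16:25.
The workshop ends at 16:25 − 328 min = 10:57.
Lunch ends at 10:57 + 233 min = 14:50.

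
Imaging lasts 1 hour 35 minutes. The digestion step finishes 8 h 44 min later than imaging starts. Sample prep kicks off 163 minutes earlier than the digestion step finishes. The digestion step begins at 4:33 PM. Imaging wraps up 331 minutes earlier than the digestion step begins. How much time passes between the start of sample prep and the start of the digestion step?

Imaging ends at 4:33 PM − 331 min = 11:02 AM.
Imaging starts at 11:02 AM − 95 min = 9:27 AM.
The digestion step ends at 9:27 AM + 524 min = 6:11 PM.
Sample prep starts at 6:11 PM − 163 min = 3:28 PM.
From 3:28 PM to 4:33 PM is 1 h 5 min.

1 h 5 min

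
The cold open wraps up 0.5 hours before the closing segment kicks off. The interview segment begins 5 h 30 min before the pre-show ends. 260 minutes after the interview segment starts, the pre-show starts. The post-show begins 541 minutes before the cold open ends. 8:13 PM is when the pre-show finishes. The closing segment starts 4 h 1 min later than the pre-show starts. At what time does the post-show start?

1:33 PM

The interview segment starts at 8:13 PM − 330 min = 2:43 PM.
The pre-show starts at 2:43 PM + 260 min = 7:03 PM.
The closing segment starts at 7:03 PM + 241 min = 11:04 PM.
The cold open ends at 11:04 PM − 30 min = 10:34 PM.
The post-show starts at 10:34 PM − 541 min = 1:33 PM.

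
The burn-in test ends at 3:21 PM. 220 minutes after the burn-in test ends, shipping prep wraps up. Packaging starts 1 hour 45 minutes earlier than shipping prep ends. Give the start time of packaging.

5:16 PM

Shipping prep ends at 3:21 PM + 220 min = 7:01 PM.
Packaging starts at 7:01 PM − 105 min = 5:16 PM.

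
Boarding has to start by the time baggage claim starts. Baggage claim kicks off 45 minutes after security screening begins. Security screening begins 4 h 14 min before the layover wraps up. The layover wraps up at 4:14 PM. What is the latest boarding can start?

12:45 PM

Security screening starts at 4:14 PM − 254 min = 12:00 PM.
Baggage claim starts at 12:00 PM + 45 min = 12:45 PM.
Boarding is bounded by baggage claim, so the latest it can start is 12:45 PM.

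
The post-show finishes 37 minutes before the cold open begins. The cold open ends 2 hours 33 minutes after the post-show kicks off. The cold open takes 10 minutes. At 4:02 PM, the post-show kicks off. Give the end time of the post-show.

5:48 PM

The cold open ends at 4:02 PM + 153 min = 6:35 PM.
The cold open starts at 6:35 PM − 10 min = 6:25 PM.
The post-show ends at 6:25 PM − 37 min = 5:48 PM.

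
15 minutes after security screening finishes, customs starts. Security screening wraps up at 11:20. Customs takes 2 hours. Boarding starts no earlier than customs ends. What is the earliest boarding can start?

13:35

Customs starts at 11:20 + 15 min = 11:35.
Customs ends at 11:35 + 120 min = 13:35.
Boarding is bounded by customs, so the earliest it can start is 13:35.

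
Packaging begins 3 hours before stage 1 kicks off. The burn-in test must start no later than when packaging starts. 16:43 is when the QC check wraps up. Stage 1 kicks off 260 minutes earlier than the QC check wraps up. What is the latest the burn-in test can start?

09:23

Stage 1 starts at 16:43 − 260 min = 12:23.
Packaging starts at 12:23 − 180 min = 09:23.
The burn-in test is bounded by packaging, so the latest it can start is 09:23.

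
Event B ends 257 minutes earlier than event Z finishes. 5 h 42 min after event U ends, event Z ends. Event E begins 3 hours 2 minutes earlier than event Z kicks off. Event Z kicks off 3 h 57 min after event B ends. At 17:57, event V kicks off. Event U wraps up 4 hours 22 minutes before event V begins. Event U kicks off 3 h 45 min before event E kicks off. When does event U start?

Event U ends at 17:57 − 262 min = 13:35.
Event Z ends at 13:35 + 342 min = 19:17.
Event B ends at 19:17 − 257 min = 15:00.
Event Z starts at 15:00 + 237 min = 18:57.
Event E starts at 18:57 − 182 min = 15:55.
Event U starts at 15:55 − 225 min = 12:10.

12:10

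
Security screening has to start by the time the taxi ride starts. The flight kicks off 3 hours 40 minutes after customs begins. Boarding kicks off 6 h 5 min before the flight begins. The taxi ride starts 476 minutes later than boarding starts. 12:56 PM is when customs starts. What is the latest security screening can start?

The flight starts at 12:56 PM + 220 min = 4:36 PM.
Boarding starts at 4:36 PM − 365 min = 10:31 AM.
The taxi ride starts at 10:31 AM + 476 min = 6:27 PM.
Security screening is bounded by the taxi ride, so the latest it can start is 6:27 PM.

6:27 PM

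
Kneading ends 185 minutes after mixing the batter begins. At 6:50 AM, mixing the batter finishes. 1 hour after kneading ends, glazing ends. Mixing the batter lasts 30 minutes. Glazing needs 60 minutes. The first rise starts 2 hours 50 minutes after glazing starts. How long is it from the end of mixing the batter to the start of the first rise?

5 hours 25 minutes

Mixing the batter starts at 6:50 AM − 30 min = 6:20 AM.
Kneading ends at 6:20 AM + 185 min = 9:25 AM.
Glazing ends at 9:25 AM + 60 min = 10:25 AM.
Glazing starts at 10:25 AM − 60 min = 9:25 AM.
The first rise starts at 9:25 AM + 170 min = 12:15 PM.
From 6:50 AM to 12:15 PM is 5 hours 25 minutes.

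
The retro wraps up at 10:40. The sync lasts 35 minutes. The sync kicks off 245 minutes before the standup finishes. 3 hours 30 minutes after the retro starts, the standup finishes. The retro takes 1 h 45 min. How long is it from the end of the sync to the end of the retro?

1 hour 45 minutes

The retro starts at 10:40 − 105 min = 08:55.
The standup ends at 08:55 + 210 min = 12:25.
The sync starts at 12:25 − 245 min = 08:20.
The sync ends at 08:20 + 35 min = 08:55.
From 08:55 to 10:40 is 1 hour 45 minutes.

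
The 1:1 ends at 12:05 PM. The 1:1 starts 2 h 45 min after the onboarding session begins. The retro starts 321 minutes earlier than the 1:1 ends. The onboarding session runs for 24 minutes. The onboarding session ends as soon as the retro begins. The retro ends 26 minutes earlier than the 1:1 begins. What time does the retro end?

The retro starts at 12:05 PM − 321 min = 6:44 AM.
So the onboarding session ends at 6:44 AM.
The onboarding session starts at 6:44 AM − 24 min = 6:20 AM.
The 1:1 starts at 6:20 AM + 165 min = 9:05 AM.
The retro ends at 9:05 AM − 26 min = 8:39 AM.

8:39 AM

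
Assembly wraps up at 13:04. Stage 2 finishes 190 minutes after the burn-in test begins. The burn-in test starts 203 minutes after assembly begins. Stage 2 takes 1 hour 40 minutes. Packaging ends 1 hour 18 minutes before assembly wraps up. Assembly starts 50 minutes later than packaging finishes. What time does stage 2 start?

Packaging ends at 13:04 − 78 min = 11:46.
Assembly starts at 11:46 + 50 min = 12:36.
The burn-in test starts at 12:36 + 203 min = 15:59.
Stage 2 ends at 15:59 + 190 min = 19:09.
Stage 2 starts at 19:09 − 100 min = 17:29.

17:29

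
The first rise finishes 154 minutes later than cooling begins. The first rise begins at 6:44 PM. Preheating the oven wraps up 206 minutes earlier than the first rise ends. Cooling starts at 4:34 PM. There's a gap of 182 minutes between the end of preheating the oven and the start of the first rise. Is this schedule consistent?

Yes

The first rise ends at 4:34 PM + 154 min = 7:08 PM.
Preheating the oven ends at 7:08 PM − 206 min = 3:42 PM.
The first rise starts at 3:42 PM + 182 min = 6:44 PM.
That matches the stated 6:44 PM, so the schedule is consistent.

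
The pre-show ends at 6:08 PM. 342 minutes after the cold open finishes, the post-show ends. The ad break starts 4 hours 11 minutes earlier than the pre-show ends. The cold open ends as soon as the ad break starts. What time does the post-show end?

7:39 PM

The ad break starts at 6:08 PM − 251 min = 1:57 PM.
So the cold open ends at 1:57 PM.
The post-show ends at 1:57 PM + 342 min = 7:39 PM.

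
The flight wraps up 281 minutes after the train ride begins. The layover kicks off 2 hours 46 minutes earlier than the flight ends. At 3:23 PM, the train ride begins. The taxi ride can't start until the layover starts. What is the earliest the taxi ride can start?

The flight ends at 3:23 PM + 281 min = 8:04 PM.
The layover starts at 8:04 PM − 166 min = 5:18 PM.
The taxi ride is bounded by the layover, so the earliest it can start is 5:18 PM.

5:18 PM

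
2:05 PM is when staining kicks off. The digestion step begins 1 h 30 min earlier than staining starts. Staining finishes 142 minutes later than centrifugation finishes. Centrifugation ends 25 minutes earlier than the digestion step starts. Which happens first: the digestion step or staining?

The digestion step starts at 2:05 PM − 90 min = 12:35 PM.
The digestion step starts at 12:35 PM and staining starts at 2:05 PM, so the digestion step is first.

the digestion step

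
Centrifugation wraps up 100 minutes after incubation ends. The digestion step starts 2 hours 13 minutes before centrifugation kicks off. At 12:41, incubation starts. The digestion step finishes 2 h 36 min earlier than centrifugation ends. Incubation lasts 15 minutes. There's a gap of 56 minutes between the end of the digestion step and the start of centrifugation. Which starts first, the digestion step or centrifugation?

the digestion step

Incubation ends at 12:41 + 15 min = 12:56.
Centrifugation ends at 12:56 + 100 min = 14:36.
The digestion step ends at 14:36 − 156 min = 12:00.
Centrifugation starts at 12:00 + 56 min = 12:56.
The digestion step starts at 12:56 − 133 min = 10:43.
The digestion step starts at 10:43 and centrifugation starts at 12:56, so the digestion step is first.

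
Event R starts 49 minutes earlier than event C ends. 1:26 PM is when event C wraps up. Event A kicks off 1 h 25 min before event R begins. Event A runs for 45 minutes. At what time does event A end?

11:57 AM

Event R starts at 1:26 PM − 49 min = 12:37 PM.
Event A starts at 12:37 PM − 85 min = 11:12 AM.
Event A ends at 11:12 AM + 45 min = 11:57 AM.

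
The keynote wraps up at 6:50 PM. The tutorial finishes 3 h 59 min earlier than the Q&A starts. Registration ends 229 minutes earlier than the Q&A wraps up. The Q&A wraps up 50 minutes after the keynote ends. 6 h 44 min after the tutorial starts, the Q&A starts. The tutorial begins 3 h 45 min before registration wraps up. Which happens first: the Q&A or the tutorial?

The Q&A ends at 6:50 PM + 50 min = 7:40 PM.
Registration ends at 7:40 PM − 229 min = 3:51 PM.
The tutorial starts at 3:51 PM − 225 min = 12:06 PM.
The Q&A starts at 12:06 PM + 404 min = 6:50 PM.
The Q&A starts at 6:50 PM and the tutorial starts at 12:06 PM, so the tutorial is first.

the tutorial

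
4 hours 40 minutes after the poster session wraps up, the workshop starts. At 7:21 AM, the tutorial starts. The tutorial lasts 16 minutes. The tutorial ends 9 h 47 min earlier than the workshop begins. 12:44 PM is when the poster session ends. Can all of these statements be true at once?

The workshop starts at 12:44 PM + 280 min = 5:24 PM.
The tutorial ends at 5:24 PM − 587 min = 7:37 AM.
The tutorial starts at 7:37 AM − 16 min = 7:21 AM.
That matches the stated 7:21 AM, so the schedule is consistent.

Yes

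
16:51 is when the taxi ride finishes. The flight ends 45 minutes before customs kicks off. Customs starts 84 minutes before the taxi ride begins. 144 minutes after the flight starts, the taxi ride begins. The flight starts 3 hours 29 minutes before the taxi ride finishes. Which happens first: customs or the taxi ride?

The flight starts at 16:51 − 209 min = 13:22.
The taxi ride starts at 13:22 + 144 min = 15:46.
Customs starts at 15:46 − 84 min = 14:22.
Customs starts at 14:22 and the taxi ride starts at 15:46, so customs is first.

customs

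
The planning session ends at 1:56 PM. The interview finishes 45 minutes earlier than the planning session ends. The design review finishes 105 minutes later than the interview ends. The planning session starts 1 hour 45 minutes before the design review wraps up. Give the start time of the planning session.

1:11 PM

The interview ends at 1:56 PM − 45 min = 1:11 PM.
The design review ends at 1:11 PM + 105 min = 2:56 PM.
The planning session starts at 2:56 PM − 105 min = 1:11 PM.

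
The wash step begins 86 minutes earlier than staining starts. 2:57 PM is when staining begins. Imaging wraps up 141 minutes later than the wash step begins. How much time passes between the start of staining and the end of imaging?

The wash step starts at 2:57 PM − 86 min = 1:31 PM.
Imaging ends at 1:31 PM + 141 min = 3:52 PM.
From 2:57 PM to 3:52 PM is 55 minutes.

55 minutes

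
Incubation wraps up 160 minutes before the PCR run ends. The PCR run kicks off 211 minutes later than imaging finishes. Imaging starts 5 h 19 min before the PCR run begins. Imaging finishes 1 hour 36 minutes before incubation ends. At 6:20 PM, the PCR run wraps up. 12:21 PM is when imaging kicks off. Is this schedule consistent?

Incubation ends at 6:20 PM − 160 min = 3:40 PM.
Imaging ends at 3:40 PM − 96 min = 2:04 PM.
The PCR run starts at 2:04 PM + 211 min = 5:35 PM.
Imaging starts at 5:35 PM − 319 min = 12:16 PM.
But imaging is also said to start at 12:21 PM — a 5-minute conflict.

No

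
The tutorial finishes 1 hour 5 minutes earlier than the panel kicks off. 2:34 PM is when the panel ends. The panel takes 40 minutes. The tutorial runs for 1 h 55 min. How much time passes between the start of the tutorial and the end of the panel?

The panel starts at 2:34 PM − 40 min = 1:54 PM.
The tutorial ends at 1:54 PM − 65 min = 12:49 PM.
The tutorial starts at 12:49 PM − 115 min = 10:54 AM.
From 10:54 AM to 2:34 PM is 3 h 40 min.

3 h 40 min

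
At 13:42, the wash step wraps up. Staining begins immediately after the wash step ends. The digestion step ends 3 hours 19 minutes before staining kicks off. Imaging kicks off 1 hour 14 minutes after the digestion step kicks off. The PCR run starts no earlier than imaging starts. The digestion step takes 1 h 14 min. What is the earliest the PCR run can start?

Staining starts at 13:42.
The digestion step ends at 13:42 − 199 min = 10:23.
The digestion step starts at 10:23 − 74 min = 09:09.
Imaging starts at 09:09 + 74 min = 10:23.
The PCR run is bounded by imaging, so the earliest it can start is 10:23.

10:23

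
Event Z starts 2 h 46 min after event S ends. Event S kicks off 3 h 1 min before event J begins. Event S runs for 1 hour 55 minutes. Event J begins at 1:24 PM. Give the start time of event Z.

3:04 PM

Event S starts at 1:24 PM − 181 min = 10:23 AM.
Event S ends at 10:23 AM + 115 min = 12:18 PM.
Event Z starts at 12:18 PM + 166 min = 3:04 PM.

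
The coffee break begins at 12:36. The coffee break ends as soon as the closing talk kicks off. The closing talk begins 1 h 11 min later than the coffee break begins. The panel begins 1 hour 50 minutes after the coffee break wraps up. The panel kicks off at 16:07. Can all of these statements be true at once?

No

The closing talk starts at 12:36 + 71 min = 13:47.
So the coffee break ends at 13:47.
The panel starts at 13:47 + 110 min = 15:37.
But the panel is also said to start at 16:07 — a 30-minute conflict.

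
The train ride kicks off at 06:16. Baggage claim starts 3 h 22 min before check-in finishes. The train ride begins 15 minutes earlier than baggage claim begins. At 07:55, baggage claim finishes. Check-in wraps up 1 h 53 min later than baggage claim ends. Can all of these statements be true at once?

Check-in ends at 07:55 + 113 min = 09:48.
Baggage claim starts at 09:48 − 202 min = 06:26.
The train ride starts at 06:26 − 15 min = 06:11.
But the train ride is also said to start at 06:16 — a 5-minute conflict.

No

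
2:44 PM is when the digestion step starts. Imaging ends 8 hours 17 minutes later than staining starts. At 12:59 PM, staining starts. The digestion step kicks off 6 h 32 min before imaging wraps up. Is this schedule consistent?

Imaging ends at 12:59 PM + 497 min = 9:16 PM.
The digestion step starts at 9:16 PM − 392 min = 2:44 PM.
That matches the stated 2:44 PM, so the schedule is consistent.

Yes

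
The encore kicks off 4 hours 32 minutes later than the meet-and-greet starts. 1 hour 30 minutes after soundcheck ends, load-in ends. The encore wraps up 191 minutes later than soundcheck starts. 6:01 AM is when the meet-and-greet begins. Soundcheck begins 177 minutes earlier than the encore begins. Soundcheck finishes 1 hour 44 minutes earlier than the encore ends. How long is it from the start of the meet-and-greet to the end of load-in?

The encore starts at 6:01 AM + 272 min = 10:33 AM.
Soundcheck starts at 10:33 AM − 177 min = 7:36 AM.
The encore ends at 7:36 AM + 191 min = 10:47 AM.
Soundcheck ends at 10:47 AM − 104 min = 9:03 AM.
Load-in ends at 9:03 AM + 90 min = 10:33 AM.
From 6:01 AM to 10:33 AM is 4 h 32 min.

4 h 32 min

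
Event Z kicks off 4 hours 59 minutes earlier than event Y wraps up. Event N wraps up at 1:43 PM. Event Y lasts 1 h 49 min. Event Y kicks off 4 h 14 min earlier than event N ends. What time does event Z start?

6:19 AM

Event Y starts at 1:43 PM − 254 min = 9:29 AM.
Event Y ends at 9:29 AM + 109 min = 11:18 AM.
Event Z starts at 11:18 AM − 299 min = 6:19 AM.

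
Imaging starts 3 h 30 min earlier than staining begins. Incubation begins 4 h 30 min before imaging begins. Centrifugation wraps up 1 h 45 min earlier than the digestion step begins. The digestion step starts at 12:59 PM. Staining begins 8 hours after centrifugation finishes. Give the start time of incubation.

Centrifugation ends at 12:59 PM − 105 min = 11:14 AM.
Staining starts at 11:14 AM + 480 min = 7:14 PM.
Imaging starts at 7:14 PM − 210 min = 3:44 PM.
Incubation starts at 3:44 PM − 270 min = 11:14 AM.

11:14 AM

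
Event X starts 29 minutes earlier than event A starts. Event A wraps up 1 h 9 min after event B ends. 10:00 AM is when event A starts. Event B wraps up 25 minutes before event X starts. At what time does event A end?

10:15 AM

Event X starts at 10:00 AM − 29 min = 9:31 AM.
Event B ends at 9:31 AM − 25 min = 9:06 AM.
Event A ends at 9:06 AM + 69 min = 10:15 AM.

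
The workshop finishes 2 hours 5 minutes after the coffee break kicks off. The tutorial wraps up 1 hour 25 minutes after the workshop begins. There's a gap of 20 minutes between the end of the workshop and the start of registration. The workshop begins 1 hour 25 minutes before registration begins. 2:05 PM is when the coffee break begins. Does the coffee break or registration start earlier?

The workshop ends at 2:05 PM + 125 min = 4:10 PM.
Registration starts at 4:10 PM + 20 min = 4:30 PM.
The coffee break starts at 2:05 PM and registration starts at 4:30 PM, so the coffee break is first.

the coffee break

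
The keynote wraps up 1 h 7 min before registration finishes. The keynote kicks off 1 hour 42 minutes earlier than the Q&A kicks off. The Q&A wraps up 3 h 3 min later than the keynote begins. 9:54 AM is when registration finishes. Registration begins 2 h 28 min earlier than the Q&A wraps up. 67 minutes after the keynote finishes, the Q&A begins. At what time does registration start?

8:47 AM

The keynote ends at 9:54 AM − 67 min = 8:47 AM.
The Q&A starts at 8:47 AM + 67 min = 9:54 AM.
The keynote starts at 9:54 AM − 102 min = 8:12 AM.
The Q&A ends at 8:12 AM + 183 min = 11:15 AM.
Registration starts at 11:15 AM − 148 min = 8:47 AM.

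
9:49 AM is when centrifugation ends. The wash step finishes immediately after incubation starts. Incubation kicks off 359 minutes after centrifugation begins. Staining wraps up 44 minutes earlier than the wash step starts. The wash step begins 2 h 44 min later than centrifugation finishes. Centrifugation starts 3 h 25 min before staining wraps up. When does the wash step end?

2:23 PM

The wash step starts at 9:49 AM + 164 min = 12:33 PM.
Staining ends at 12:33 PM − 44 min = 11:49 AM.
Centrifugation starts at 11:49 AM − 205 min = 8:24 AM.
Incubation starts at 8:24 AM + 359 min = 2:23 PM.
So the wash step ends at 2:23 PM.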